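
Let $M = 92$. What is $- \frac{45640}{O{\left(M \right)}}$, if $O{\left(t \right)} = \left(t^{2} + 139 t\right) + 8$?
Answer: $- \frac{2282}{1063} \approx -2.1468$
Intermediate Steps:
$O{\left(t \right)} = 8 + t^{2} + 139 t$
$- \frac{45640}{O{\left(M \right)}} = - \frac{45640}{8 + 92^{2} + 139 \cdot 92} = - \frac{45640}{8 + 8464 + 12788} = - \frac{45640}{21260} = \left(-45640\right) \frac{1}{21260} = - \frac{2282}{1063}$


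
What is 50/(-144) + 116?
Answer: 8327/72 ≈ 115.65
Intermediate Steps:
50/(-144) + 116 = 50*(-1/144) + 116 = -25/72 + 116 = 8327/72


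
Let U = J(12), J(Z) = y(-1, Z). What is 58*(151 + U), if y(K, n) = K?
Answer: 8700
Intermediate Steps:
J(Z) = -1
U = -1
58*(151 + U) = 58*(151 - 1) = 58*150 = 8700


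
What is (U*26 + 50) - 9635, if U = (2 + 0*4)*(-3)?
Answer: -9741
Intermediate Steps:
U = -6 (U = (2 + 0)*(-3) = 2*(-3) = -6)
(U*26 + 50) - 9635 = (-6*26 + 50) - 9635 = (-156 + 50) - 9635 = -106 - 9635 = -9741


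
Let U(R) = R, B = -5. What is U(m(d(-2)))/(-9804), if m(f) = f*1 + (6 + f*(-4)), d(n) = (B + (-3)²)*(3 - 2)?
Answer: 1/1634 ≈ 0.00061200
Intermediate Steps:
d(n) = 4 (d(n) = (-5 + (-3)²)*(3 - 2) = (-5 + 9)*1 = 4*1 = 4)
m(f) = 6 - 3*f (m(f) = f + (6 - 4*f) = 6 - 3*f)
U(m(d(-2)))/(-9804) = (6 - 3*4)/(-9804) = (6 - 12)*(-1/9804) = -6*(-1/9804) = 1/1634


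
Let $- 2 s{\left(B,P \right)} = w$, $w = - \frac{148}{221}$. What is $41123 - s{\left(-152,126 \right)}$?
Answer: $\frac{9088109}{221} \approx 41123.0$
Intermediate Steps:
$w = - \frac{148}{221}$ ($w = \left(-148\right) \frac{1}{221} = - \frac{148}{221} \approx -0.66968$)
$s{\left(B,P \right)} = \frac{74}{221}$ ($s{\left(B,P \right)} = \left(- \frac{1}{2}\right) \left(- \frac{148}{221}\right) = \frac{74}{221}$)
$41123 - s{\left(-152,126 \right)} = 41123 - \frac{74}{221} = \frac{9088109}{221}$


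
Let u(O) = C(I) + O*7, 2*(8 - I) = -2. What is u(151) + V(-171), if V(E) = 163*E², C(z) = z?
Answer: 4767349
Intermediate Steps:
I = 9 (I = 8 - ½*(-2) = 8 + 1 = 9)
u(O) = 9 + 7*O (u(O) = 9 + O*7 = 9 + 7*O)
u(151) + V(-171) = (9 + 7*151) + 163*(-171)² = (9 + 1057) + 163*29241 = 1066 + 4766283 = 4767349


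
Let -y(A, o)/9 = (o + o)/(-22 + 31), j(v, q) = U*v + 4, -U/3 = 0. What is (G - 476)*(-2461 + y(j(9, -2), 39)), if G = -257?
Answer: 1861087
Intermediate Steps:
U = 0 (U = -3*0 = 0)
j(v, q) = 4 (j(v, q) = 0*v + 4 = 0 + 4 = 4)
y(A, o) = -2*o (y(A, o) = -9*(o + o)/(-22 + 31) = -9*2*o/9 = -2*o)
(G - 476)*(-2461 + y(j(9, -2), 39)) = (-257 - 476)*(-2461 - 2*39) = -733*(-2461 - 78) = -733*(-2539) = 1861087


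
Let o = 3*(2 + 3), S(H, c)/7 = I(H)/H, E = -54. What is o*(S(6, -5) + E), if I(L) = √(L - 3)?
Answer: -810 + 35*√3/2 ≈ -779.69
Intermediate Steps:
I(L) = √(-3 + L)
S(H, c) = 7*√(-3 + H)/H (S(H, c) = 7*(√(-3 + H)/H) = 7*√(-3 + H)/H)
o = 15 (o = 3*5 = 15)
o*(S(6, -5) + E) = 15*(7*√(-3 + 6)/6 - 54) = 15*(7*(⅙)*√3 - 54) = 15*(7*√3/6 - 54) = 15*(-54 + 7*√3/6) = -810 + 35*√3/2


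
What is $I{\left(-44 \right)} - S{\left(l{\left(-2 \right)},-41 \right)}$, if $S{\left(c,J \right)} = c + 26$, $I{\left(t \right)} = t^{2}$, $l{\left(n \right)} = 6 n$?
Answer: $1922$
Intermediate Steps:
$S{\left(c,J \right)} = 26 + c$
$I{\left(-44 \right)} - S{\left(l{\left(-2 \right)},-41 \right)} = \left(-44\right)^{2} - \left(26 + 6 \left(-2\right)\right) = 1936 - \left(26 - 12\right) = 1936 - 14 = 1922$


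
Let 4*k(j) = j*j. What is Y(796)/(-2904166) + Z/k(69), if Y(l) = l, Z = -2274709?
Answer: -13212266970266/6913367163 ≈ -1911.1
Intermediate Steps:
k(j) = j²/4 (k(j) = (j*j)/4 = j²/4)
Y(796)/(-2904166) + Z/k(69) = 796/(-2904166) - 2274709/((¼)*69²) = 796*(-1/2904166) - 2274709/((¼)*4761) = -398/1452083 - 2274709/4761/4 = -398/1452083 - 2274709*4/4761 = -398/1452083 - 9098836/4761 = -13212266970266/6913367163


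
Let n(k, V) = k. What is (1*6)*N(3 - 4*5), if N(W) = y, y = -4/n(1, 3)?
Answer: -24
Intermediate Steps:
y = -4 (y = -4/1 = -4*1 = -4)
N(W) = -4
(1*6)*N(3 - 4*5) = (1*6)*(-4) = 6*(-4) = -24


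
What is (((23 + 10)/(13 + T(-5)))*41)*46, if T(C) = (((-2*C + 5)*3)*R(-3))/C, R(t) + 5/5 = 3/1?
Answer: -62238/5 ≈ -12448.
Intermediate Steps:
R(t) = 2 (R(t) = -1 + 3/1 = -1 + 3*1 = -1 + 3 = 2)
T(C) = (30 - 12*C)/C (T(C) = (((-2*C + 5)*3)*2)/C = (((5 - 2*C)*3)*2)/C = ((15 - 6*C)*2)/C = (30 - 12*C)/C)
(((23 + 10)/(13 + T(-5)))*41)*46 = (((23 + 10)/(13 + (-12 + 30/(-5))))*41)*46 = ((33/(13 + (-12 + 30*(-⅕))))*41)*46 = ((33/(13 + (-12 - 6)))*41)*46 = ((33/(13 - 18))*41)*46 = ((33/(-5))*41)*46 = ((33*(-⅕))*41)*46 = -33/5*41*46 = -1353/5*46 = -62238/5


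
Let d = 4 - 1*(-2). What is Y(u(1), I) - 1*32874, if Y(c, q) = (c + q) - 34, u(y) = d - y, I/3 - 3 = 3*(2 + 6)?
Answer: -32822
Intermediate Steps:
d = 6 (d = 4 + 2 = 6)
I = 81 (I = 9 + 3*(3*(2 + 6)) = 9 + 3*(3*8) = 9 + 3*24 = 9 + 72 = 81)
u(y) = 6 - y
Y(c, q) = -34 + c + q
Y(u(1), I) - 1*32874 = (-34 + (6 - 1*1) + 81) - 1*32874 = (-34 + (6 - 1) + 81) - 32874 = (-34 + 5 + 81) - 32874 = 52 - 32874 = -32822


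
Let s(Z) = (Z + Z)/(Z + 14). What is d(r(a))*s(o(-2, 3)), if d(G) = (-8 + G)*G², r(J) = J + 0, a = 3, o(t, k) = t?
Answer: 15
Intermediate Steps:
r(J) = J
d(G) = G²*(-8 + G)
s(Z) = 2*Z/(14 + Z) (s(Z) = (2*Z)/(14 + Z) = 2*Z/(14 + Z))
d(r(a))*s(o(-2, 3)) = (3²*(-8 + 3))*(2*(-2)/(14 - 2)) = (9*(-5))*(2*(-2)/12) = -90*(-2)/12 = -45*(-⅓) = 15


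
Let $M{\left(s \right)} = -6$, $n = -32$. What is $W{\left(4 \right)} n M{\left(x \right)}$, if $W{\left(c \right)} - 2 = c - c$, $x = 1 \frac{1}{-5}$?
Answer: $384$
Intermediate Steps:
$x = - \frac{1}{5}$ ($x = 1 \left(- \frac{1}{5}\right) = - \frac{1}{5} \approx -0.2$)
$W{\left(c \right)} = 2$ ($W{\left(c \right)} = 2 + \left(c - c\right) = 2 + 0 = 2$)
$W{\left(4 \right)} n M{\left(x \right)} = 2 \left(-32\right) \left(-6\right) = \left(-64\right) \left(-6\right) = 384$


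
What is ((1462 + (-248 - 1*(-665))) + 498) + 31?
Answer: 2408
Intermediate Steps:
((1462 + (-248 - 1*(-665))) + 498) + 31 = ((1462 + (-248 + 665)) + 498) + 31 = ((1462 + 417) + 498) + 31 = (1879 + 498) + 31 = 2377 + 31 = 2408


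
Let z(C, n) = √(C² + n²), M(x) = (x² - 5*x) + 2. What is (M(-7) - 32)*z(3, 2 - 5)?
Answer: 162*√2 ≈ 229.10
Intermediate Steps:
M(x) = 2 + x² - 5*x
(M(-7) - 32)*z(3, 2 - 5) = ((2 + (-7)² - 5*(-7)) - 32)*√(3² + (2 - 5)²) = ((2 + 49 + 35) - 32)*√(9 + (-3)²) = (86 - 32)*√(9 + 9) = 54*√18 = 54*(3*√2) = 162*√2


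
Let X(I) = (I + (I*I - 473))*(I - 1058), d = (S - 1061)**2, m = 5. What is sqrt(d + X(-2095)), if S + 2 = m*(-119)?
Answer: I*sqrt(13827749957) ≈ 1.1759e+5*I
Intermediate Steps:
S = -597 (S = -2 + 5*(-119) = -2 - 595 = -597)
d = 2748964 (d = (-597 - 1061)**2 = (-1658)**2 = 2748964)
X(I) = (-1058 + I)*(-473 + I + I**2) (X(I) = (I + (I**2 - 473))*(-1058 + I) = (I + (-473 + I**2))*(-1058 + I) = (-473 + I + I**2)*(-1058 + I) = (-1058 + I)*(-473 + I + I**2))
sqrt(d + X(-2095)) = sqrt(2748964 + (500434 + (-2095)**3 - 1531*(-2095) - 1057*(-2095)**2)) = sqrt(2748964 + (500434 - 9195007375 + 3207445 - 1057*4389025)) = sqrt(2748964 + (500434 - 9195007375 + 3207445 - 4639199425)) = sqrt(2748964 - 13830498921) = sqrt(-13827749957) = I*sqrt(13827749957)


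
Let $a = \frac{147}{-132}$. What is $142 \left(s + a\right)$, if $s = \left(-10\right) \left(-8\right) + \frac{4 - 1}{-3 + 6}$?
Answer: $\frac{249565}{22} \approx 11344.0$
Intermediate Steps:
$a = - \frac{49}{44}$ ($a = 147 \left(- \frac{1}{132}\right) = - \frac{49}{44} \approx -1.1136$)
$s = 81$ ($s = 80 + \frac{3}{3} = 80 + 3 \cdot \frac{1}{3} = 80 + 1 = 81$)
$142 \left(s + a\right) = 142 \left(81 - \frac{49}{44}\right) = 142 \cdot \frac{3515}{44} = \frac{249565}{22}$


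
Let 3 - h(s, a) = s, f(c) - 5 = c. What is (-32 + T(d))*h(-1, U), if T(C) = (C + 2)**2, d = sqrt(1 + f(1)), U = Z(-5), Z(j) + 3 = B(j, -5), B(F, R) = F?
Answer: -84 + 16*sqrt(7) ≈ -41.668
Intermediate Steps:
Z(j) = -3 + j
f(c) = 5 + c
U = -8 (U = -3 - 5 = -8)
h(s, a) = 3 - s
d = sqrt(7) (d = sqrt(1 + (5 + 1)) = sqrt(1 + 6) = sqrt(7) ≈ 2.6458)
T(C) = (2 + C)**2
(-32 + T(d))*h(-1, U) = (-32 + (2 + sqrt(7))**2)*(3 - 1*(-1)) = (-32 + (2 + sqrt(7))**2)*(3 + 1) = (-32 + (2 + sqrt(7))**2)*4 = -128 + 4*(2 + sqrt(7))**2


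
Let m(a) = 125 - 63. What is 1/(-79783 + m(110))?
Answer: -1/79721 ≈ -1.2544e-5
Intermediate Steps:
m(a) = 62
1/(-79783 + m(110)) = 1/(-79783 + 62) = 1/(-79721) = -1/79721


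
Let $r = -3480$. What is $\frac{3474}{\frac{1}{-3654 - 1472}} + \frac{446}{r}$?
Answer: $- \frac{30985439983}{1740} \approx -1.7808 \cdot 10^{7}$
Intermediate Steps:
$\frac{3474}{\frac{1}{-3654 - 1472}} + \frac{446}{r} = \frac{3474}{\frac{1}{-3654 - 1472}} + \frac{446}{-3480} = \frac{3474}{\frac{1}{-5126}} + 446 \left(- \frac{1}{3480}\right) = \frac{3474}{- \frac{1}{5126}} - \frac{223}{1740} = 3474 \left(-5126\right) - \frac{223}{1740} = -17807724 - \frac{223}{1740} = - \frac{30985439983}{1740}$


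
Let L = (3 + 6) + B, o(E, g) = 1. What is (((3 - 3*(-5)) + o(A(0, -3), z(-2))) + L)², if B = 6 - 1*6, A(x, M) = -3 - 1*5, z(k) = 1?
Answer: 784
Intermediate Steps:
A(x, M) = -8 (A(x, M) = -3 - 5 = -8)
B = 0 (B = 6 - 6 = 0)
L = 9 (L = (3 + 6) + 0 = 9 + 0 = 9)
(((3 - 3*(-5)) + o(A(0, -3), z(-2))) + L)² = (((3 - 3*(-5)) + 1) + 9)² = (((3 + 15) + 1) + 9)² = ((18 + 1) + 9)² = (19 + 9)² = 28² = 784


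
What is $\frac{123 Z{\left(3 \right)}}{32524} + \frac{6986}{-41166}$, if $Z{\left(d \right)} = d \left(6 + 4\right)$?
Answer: $- \frac{18827531}{334720746} \approx -0.056248$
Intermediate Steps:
$Z{\left(d \right)} = 10 d$ ($Z{\left(d \right)} = d 10 = 10 d$)
$\frac{123 Z{\left(3 \right)}}{32524} + \frac{6986}{-41166} = \frac{123 \cdot 10 \cdot 3}{32524} + \frac{6986}{-41166} = 123 \cdot 30 \cdot \frac{1}{32524} + 6986 \left(- \frac{1}{41166}\right) = 3690 \cdot \frac{1}{32524} - \frac{3493}{20583} = \frac{1845}{16262} - \frac{3493}{20583} = - \frac{18827531}{334720746}$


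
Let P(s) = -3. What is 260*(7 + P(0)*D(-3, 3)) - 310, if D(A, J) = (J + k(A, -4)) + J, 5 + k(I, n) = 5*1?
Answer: -3170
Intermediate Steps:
k(I, n) = 0 (k(I, n) = -5 + 5*1 = -5 + 5 = 0)
D(A, J) = 2*J (D(A, J) = (J + 0) + J = J + J = 2*J)
260*(7 + P(0)*D(-3, 3)) - 310 = 260*(7 - 6*3) - 310 = 260*(7 - 3*6) - 310 = 260*(7 - 18) - 310 = 260*(-11) - 310 = -2860 - 310 = -3170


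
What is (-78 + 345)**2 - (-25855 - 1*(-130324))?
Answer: -33180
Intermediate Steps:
(-78 + 345)**2 - (-25855 - 1*(-130324)) = 267**2 - (-25855 + 130324) = 71289 - 1*104469 = 71289 - 104469 = -33180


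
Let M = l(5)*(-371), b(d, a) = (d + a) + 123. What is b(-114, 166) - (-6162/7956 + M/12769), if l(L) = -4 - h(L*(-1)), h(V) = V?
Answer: 228973243/1302438 ≈ 175.80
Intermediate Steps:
b(d, a) = 123 + a + d (b(d, a) = (a + d) + 123 = 123 + a + d)
l(L) = -4 + L (l(L) = -4 - L*(-1) = -4 - (-1)*L = -4 + L)
M = -371 (M = (-4 + 5)*(-371) = 1*(-371) = -371)
b(-114, 166) - (-6162/7956 + M/12769) = (123 + 166 - 114) - (-6162/7956 - 371/12769) = 175 - (-6162*1/7956 - 371*1/12769) = 175 - (-79/102 - 371/12769) = 175 - 1*(-1046593/1302438) = 175 + 1046593/1302438 = 228973243/1302438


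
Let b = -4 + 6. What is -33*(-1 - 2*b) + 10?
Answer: 175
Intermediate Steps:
b = 2
-33*(-1 - 2*b) + 10 = -33*(-1 - 2*2) + 10 = -33*(-1 - 4) + 10 = -33*(-5) + 10 = 165 + 10 = 175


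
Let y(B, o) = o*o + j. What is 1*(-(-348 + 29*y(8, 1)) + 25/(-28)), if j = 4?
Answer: 5659/28 ≈ 202.11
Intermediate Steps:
y(B, o) = 4 + o² (y(B, o) = o*o + 4 = o² + 4 = 4 + o²)
1*(-(-348 + 29*y(8, 1)) + 25/(-28)) = 1*(-(-232 + 29) + 25/(-28)) = 1*(-29/(1/((4 + 1) - 12)) + 25*(-1/28)) = 1*(-29/(1/(5 - 12)) - 25/28) = 1*(-29/(1/(-7)) - 25/28) = 1*(-29/(-⅐) - 25/28) = 1*(-29*(-7) - 25/28) = 1*(203 - 25/28) = 1*(5659/28) = 5659/28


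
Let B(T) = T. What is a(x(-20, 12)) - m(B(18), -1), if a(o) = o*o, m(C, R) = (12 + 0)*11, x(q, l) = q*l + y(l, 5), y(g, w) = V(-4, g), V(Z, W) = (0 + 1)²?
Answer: 56989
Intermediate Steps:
V(Z, W) = 1 (V(Z, W) = 1² = 1)
y(g, w) = 1
x(q, l) = 1 + l*q (x(q, l) = q*l + 1 = l*q + 1 = 1 + l*q)
m(C, R) = 132 (m(C, R) = 12*11 = 132)
a(o) = o²
a(x(-20, 12)) - m(B(18), -1) = (1 + 12*(-20))² - 1*132 = (1 - 240)² - 132 = (-239)² - 132 = 57121 - 132 = 56989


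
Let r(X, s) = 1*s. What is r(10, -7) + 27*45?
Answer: 1208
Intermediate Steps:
r(X, s) = s
r(10, -7) + 27*45 = -7 + 27*45 = -7 + 1215 = 1208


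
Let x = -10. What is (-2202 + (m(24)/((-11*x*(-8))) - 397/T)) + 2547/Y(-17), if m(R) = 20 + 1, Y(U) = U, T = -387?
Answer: -13610128399/5789520 ≈ -2350.8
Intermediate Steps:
m(R) = 21
(-2202 + (m(24)/((-11*x*(-8))) - 397/T)) + 2547/Y(-17) = (-2202 + (21/((-11*(-10)*(-8))) - 397/(-387))) + 2547/(-17) = (-2202 + (21/((110*(-8))) - 397*(-1/387))) + 2547*(-1/17) = (-2202 + (21/(-880) + 397/387)) - 2547/17 = (-2202 + (21*(-1/880) + 397/387)) - 2547/17 = (-2202 + (-21/880 + 397/387)) - 2547/17 = (-2202 + 341233/340560) - 2547/17 = -749571887/340560 - 2547/17 = -13610128399/5789520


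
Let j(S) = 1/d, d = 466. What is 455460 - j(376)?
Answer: 212244359/466 ≈ 4.5546e+5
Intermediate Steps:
j(S) = 1/466
455460 - j(376) = 455460 - 1*1/466 = 455460 - 1/466 = 212244359/466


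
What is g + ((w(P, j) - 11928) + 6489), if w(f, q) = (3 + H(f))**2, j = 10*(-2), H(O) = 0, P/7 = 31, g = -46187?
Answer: -51617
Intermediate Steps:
P = 217 (P = 7*31 = 217)
j = -20
w(f, q) = 9 (w(f, q) = (3 + 0)**2 = 3**2 = 9)
g + ((w(P, j) - 11928) + 6489) = -46187 + ((9 - 11928) + 6489) = -46187 + (-11919 + 6489) = -46187 - 5430 = -51617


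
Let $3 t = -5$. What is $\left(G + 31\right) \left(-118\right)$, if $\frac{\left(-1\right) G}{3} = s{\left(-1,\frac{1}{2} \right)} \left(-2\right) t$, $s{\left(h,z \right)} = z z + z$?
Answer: $-2773$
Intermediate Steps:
$t = - \frac{5}{3}$ ($t = \frac{1}{3} \left(-5\right) = - \frac{5}{3} \approx -1.6667$)
$s{\left(h,z \right)} = z + z^{2}$ ($s{\left(h,z \right)} = z^{2} + z = z + z^{2}$)
$G = - \frac{15}{2}$ ($G = - 3 \frac{1 + \frac{1}{2}}{2} \left(-2\right) \left(- \frac{5}{3}\right) = - 3 \cdot \frac{1}{2} \cdot \frac{3}{2} \left(-2\right) \left(- \frac{5}{3}\right) = - 3 \cdot \frac{3}{4} \left(-2\right) \left(- \frac{5}{3}\right) = - 3 \left(\left(- \frac{3}{2}\right) \left(- \frac{5}{3}\right)\right) = \left(-3\right) \frac{5}{2} = - \frac{15}{2} \approx -7.5$)
$\left(G + 31\right) \left(-118\right) = \left(- \frac{15}{2} + 31\right) \left(-118\right) = \frac{47}{2} \left(-118\right) = -2773$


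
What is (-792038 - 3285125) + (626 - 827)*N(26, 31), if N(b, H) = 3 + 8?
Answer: -4079374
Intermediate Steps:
N(b, H) = 11
(-792038 - 3285125) + (626 - 827)*N(26, 31) = (-792038 - 3285125) + (626 - 827)*11 = -4077163 - 201*11 = -4077163 - 2211 = -4079374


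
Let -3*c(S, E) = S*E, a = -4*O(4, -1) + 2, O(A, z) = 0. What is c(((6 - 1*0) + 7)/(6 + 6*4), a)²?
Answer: 169/2025 ≈ 0.083457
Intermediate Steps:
a = 2 (a = -4*0 + 2 = 0 + 2 = 2)
c(S, E) = -E*S/3 (c(S, E) = -S*E/3 = -E*S/3)
c(((6 - 1*0) + 7)/(6 + 6*4), a)² = (-⅓*2*((6 - 1*0) + 7)/(6 + 6*4))² = (-⅓*2*((6 + 0) + 7)/(6 + 24))² = (-⅓*2*(6 + 7)/30)² = (-⅓*2*13*(1/30))² = (-⅓*2*13/30)² = (-13/45)² = 169/2025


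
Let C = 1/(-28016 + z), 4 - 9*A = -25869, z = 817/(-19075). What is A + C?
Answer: 4608895568722/1603218051 ≈ 2874.8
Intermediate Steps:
z = -817/19075 (z = 817*(-1/19075) = -817/19075 ≈ -0.042831)
A = 25873/9 (A = 4/9 - ⅑*(-25869) = 4/9 + 8623/3 = 25873/9 ≈ 2874.8)
C = -19075/534406017 (C = 1/(-28016 - 817/19075) = 1/(-534406017/19075) = -19075/534406017 ≈ -3.5694e-5)
A + C = 25873/9 - 19075/534406017 = 4608895568722/1603218051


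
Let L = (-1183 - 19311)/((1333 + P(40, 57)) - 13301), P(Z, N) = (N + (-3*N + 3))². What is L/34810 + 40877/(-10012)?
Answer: -251249450269/61513377580 ≈ -4.0845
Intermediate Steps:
P(Z, N) = (3 - 2*N)² (P(Z, N) = (N + (3 - 3*N))² = (3 - 2*N)²)
L = -20494/353 (L = (-1183 - 19311)/((1333 + (-3 + 2*57)²) - 13301) = -20494/((1333 + (-3 + 114)²) - 13301) = -20494/((1333 + 111²) - 13301) = -20494/((1333 + 12321) - 13301) = -20494/(13654 - 13301) = -20494/353 ≈ -58.057)
L/34810 + 40877/(-10012) = -20494/353/34810 + 40877/(-10012) = -20494/353*1/34810 + 40877*(-1/10012) = -10247/6143965 - 40877/10012 = -251249450269/61513377580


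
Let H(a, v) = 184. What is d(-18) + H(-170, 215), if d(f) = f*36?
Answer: -464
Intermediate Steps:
d(f) = 36*f
d(-18) + H(-170, 215) = 36*(-18) + 184 = -648 + 184 = -464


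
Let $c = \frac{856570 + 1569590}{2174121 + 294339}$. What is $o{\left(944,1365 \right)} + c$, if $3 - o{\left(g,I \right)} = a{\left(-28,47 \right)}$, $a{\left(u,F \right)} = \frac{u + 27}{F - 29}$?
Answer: $\frac{2990603}{740538} \approx 4.0384$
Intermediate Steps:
$c = \frac{40436}{41141}$ ($c = \frac{2426160}{2468460} = 2426160 \cdot \frac{1}{2468460} = \frac{40436}{41141} \approx 0.98286$)
$a{\left(u,F \right)} = \frac{27 + u}{-29 + F}$
$o{\left(g,I \right)} = \frac{55}{18}$ ($o{\left(g,I \right)} = 3 - \frac{27 - 28}{-29 + 47} = 3 - \frac{1}{18} \left(-1\right) = 3 - - \frac{1}{18} = 3 + \frac{1}{18} = \frac{55}{18}$)
$o{\left(944,1365 \right)} + c = \frac{55}{18} + \frac{40436}{41141} = \frac{2990603}{740538}$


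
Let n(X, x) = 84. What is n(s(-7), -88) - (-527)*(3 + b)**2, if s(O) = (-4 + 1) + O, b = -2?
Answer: 611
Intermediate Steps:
s(O) = -3 + O
n(s(-7), -88) - (-527)*(3 + b)**2 = 84 - (-527)*(3 - 2)**2 = 84 - (-527)*1**2 = 84 - (-527) = 84 - 1*(-527) = 84 + 527 = 611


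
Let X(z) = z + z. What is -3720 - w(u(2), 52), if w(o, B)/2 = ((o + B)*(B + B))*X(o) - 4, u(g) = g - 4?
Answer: 37888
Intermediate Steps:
X(z) = 2*z
u(g) = -4 + g
w(o, B) = -8 + 8*B*o*(B + o) (w(o, B) = 2*(((o + B)*(B + B))*(2*o) - 4) = 2*(((B + o)*(2*B))*(2*o) - 4) = 2*((2*B*(B + o))*(2*o) - 4) = 2*(4*B*o*(B + o) - 4) = 2*(-4 + 4*B*o*(B + o)) = -8 + 8*B*o*(B + o))
-3720 - w(u(2), 52) = -3720 - (-8 + 8*52*(-4 + 2)**2 + 8*(-4 + 2)*52**2) = -3720 - (-8 + 8*52*(-2)**2 + 8*(-2)*2704) = -3720 - (-8 + 8*52*4 - 43264) = -3720 - (-8 + 1664 - 43264) = -3720 - 1*(-41608) = -3720 + 41608 = 37888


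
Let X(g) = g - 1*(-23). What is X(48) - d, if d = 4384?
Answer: -4313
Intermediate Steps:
X(g) = 23 + g (X(g) = g + 23 = 23 + g)
X(48) - d = (23 + 48) - 1*4384 = 71 - 4384 = -4313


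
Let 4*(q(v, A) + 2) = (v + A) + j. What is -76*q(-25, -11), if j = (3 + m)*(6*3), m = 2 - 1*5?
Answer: 836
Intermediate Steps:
m = -3 (m = 2 - 5 = -3)
j = 0 (j = (3 - 3)*(6*3) = 0*18 = 0)
q(v, A) = -2 + A/4 + v/4 (q(v, A) = -2 + ((v + A) + 0)/4 = -2 + ((A + v) + 0)/4 = -2 + (A + v)/4 = -2 + (A/4 + v/4) = -2 + A/4 + v/4)
-76*q(-25, -11) = -76*(-2 + (1/4)*(-11) + (1/4)*(-25)) = -76*(-2 - 11/4 - 25/4) = -76*(-11) = 836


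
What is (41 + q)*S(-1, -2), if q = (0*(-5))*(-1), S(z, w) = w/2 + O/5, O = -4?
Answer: -369/5 ≈ -73.800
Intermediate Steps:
S(z, w) = -⅘ + w/2 (S(z, w) = w/2 - 4/5 = w*(½) - 4*⅕ = w/2 - ⅘ = -⅘ + w/2)
q = 0 (q = 0*(-1) = 0)
(41 + q)*S(-1, -2) = (41 + 0)*(-⅘ + (½)*(-2)) = 41*(-⅘ - 1) = 41*(-9/5) = -369/5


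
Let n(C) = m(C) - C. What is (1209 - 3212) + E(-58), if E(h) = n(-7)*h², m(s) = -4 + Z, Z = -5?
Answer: -8731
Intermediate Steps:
m(s) = -9 (m(s) = -4 - 5 = -9)
n(C) = -9 - C
E(h) = -2*h² (E(h) = (-9 - 1*(-7))*h² = (-9 + 7)*h² = -2*h²)
(1209 - 3212) + E(-58) = (1209 - 3212) - 2*(-58)² = -2003 - 2*3364 = -2003 - 6728 = -8731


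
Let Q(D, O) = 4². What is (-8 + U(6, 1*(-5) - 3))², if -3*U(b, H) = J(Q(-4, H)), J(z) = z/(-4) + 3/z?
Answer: 104329/2304 ≈ 45.282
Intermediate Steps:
Q(D, O) = 16
J(z) = 3/z - z/4 (J(z) = z*(-¼) + 3/z = -z/4 + 3/z = 3/z - z/4)
U(b, H) = 61/48 (U(b, H) = -(3/16 - ¼*16)/3 = -(3*(1/16) - 4)/3 = -(3/16 - 4)/3 = -⅓*(-61/16) = 61/48)
(-8 + U(6, 1*(-5) - 3))² = (-8 + 61/48)² = (-323/48)² = 104329/2304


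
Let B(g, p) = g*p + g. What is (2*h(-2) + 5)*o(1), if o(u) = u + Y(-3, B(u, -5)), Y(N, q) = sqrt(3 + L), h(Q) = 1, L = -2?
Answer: 14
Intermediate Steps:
B(g, p) = g + g*p
Y(N, q) = 1 (Y(N, q) = sqrt(3 - 2) = sqrt(1) = 1)
o(u) = 1 + u (o(u) = u + 1 = 1 + u)
(2*h(-2) + 5)*o(1) = (2*1 + 5)*(1 + 1) = (2 + 5)*2 = 7*2 = 14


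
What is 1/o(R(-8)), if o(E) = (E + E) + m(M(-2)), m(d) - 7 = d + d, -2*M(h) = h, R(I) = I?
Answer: -1/7 ≈ -0.14286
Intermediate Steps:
M(h) = -h/2
m(d) = 7 + 2*d (m(d) = 7 + (d + d) = 7 + 2*d)
o(E) = 9 + 2*E (o(E) = (E + E) + (7 + 2*(-1/2*(-2))) = 2*E + (7 + 2*1) = 2*E + (7 + 2) = 2*E + 9 = 9 + 2*E)
1/o(R(-8)) = 1/(9 + 2*(-8)) = 1/(9 - 16) = 1/(-7) = -1/7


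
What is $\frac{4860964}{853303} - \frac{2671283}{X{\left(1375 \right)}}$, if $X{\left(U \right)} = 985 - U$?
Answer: $\frac{2281309573709}{332788170} \approx 6855.1$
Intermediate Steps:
$\frac{4860964}{853303} - \frac{2671283}{X{\left(1375 \right)}} = \frac{4860964}{853303} - \frac{2671283}{985 - 1375} = 4860964 \cdot \frac{1}{853303} - \frac{2671283}{985 - 1375} = \frac{4860964}{853303} - \frac{2671283}{-390} = \frac{4860964}{853303} - - \frac{2671283}{390} = \frac{4860964}{853303} + \frac{2671283}{390} = \frac{2281309573709}{332788170}$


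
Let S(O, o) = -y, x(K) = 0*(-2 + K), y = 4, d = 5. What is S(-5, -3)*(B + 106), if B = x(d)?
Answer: -424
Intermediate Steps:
x(K) = 0
B = 0
S(O, o) = -4 (S(O, o) = -1*4 = -4)
S(-5, -3)*(B + 106) = -4*(0 + 106) = -4*106 = -424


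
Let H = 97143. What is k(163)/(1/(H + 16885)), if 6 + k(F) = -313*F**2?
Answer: -948268592884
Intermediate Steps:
k(F) = -6 - 313*F**2
k(163)/(1/(H + 16885)) = (-6 - 313*163**2)/(1/(97143 + 16885)) = (-6 - 313*26569)/(1/114028) = (-6 - 8316097)/(1/114028) = -8316103*114028 = -948268592884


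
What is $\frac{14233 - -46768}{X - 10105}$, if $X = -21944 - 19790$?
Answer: $- \frac{61001}{51839} \approx -1.1767$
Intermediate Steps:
$X = -41734$
$\frac{14233 - -46768}{X - 10105} = \frac{14233 - -46768}{-41734 - 10105} = \frac{14233 + 46768}{-51839} = 61001 \left(- \frac{1}{51839}\right) = - \frac{61001}{51839}$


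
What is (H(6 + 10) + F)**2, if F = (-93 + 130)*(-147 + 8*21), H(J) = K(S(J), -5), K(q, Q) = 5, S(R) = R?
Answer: 611524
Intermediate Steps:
H(J) = 5
F = 777 (F = 37*(-147 + 168) = 37*21 = 777)
(H(6 + 10) + F)**2 = (5 + 777)**2 = 782**2 = 611524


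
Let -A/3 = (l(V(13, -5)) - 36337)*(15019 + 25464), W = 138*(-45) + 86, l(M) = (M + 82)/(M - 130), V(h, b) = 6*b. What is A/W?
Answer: -176525271357/244960 ≈ -7.2063e+5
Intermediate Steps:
l(M) = (82 + M)/(-130 + M)
W = -6124 (W = -6210 + 86 = -6124)
A = 176525271357/40 (A = -3*((82 + 6*(-5))/(-130 + 6*(-5)) - 36337)*(15019 + 25464) = -3*((82 - 30)/(-130 - 30) - 36337)*40483 = -3*(52/(-160) - 36337)*40483 = -3*(-1/160*52 - 36337)*40483 = -3*(-13/40 - 36337)*40483 = -(-4360479)*40483/40 = -3*(-58841757119/40) = 176525271357/40 ≈ 4.4131e+9)
A/W = (176525271357/40)/(-6124) = (176525271357/40)*(-1/6124) = -176525271357/244960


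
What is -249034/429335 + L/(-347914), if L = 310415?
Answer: -31416348443/21338808170 ≈ -1.4723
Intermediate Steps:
-249034/429335 + L/(-347914) = -249034/429335 + 310415/(-347914) = -249034*1/429335 + 310415*(-1/347914) = -249034/429335 - 44345/49702 = -31416348443/21338808170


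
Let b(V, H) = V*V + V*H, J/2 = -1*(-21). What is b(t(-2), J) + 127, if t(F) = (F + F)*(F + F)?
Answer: 1055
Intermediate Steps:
J = 42 (J = 2*(-1*(-21)) = 2*21 = 42)
t(F) = 4*F² (t(F) = (2*F)*(2*F) = 4*F²)
b(V, H) = V² + H*V
b(t(-2), J) + 127 = (4*(-2)²)*(42 + 4*(-2)²) + 127 = (4*4)*(42 + 4*4) + 127 = 16*(42 + 16) + 127 = 16*58 + 127 = 928 + 127 = 1055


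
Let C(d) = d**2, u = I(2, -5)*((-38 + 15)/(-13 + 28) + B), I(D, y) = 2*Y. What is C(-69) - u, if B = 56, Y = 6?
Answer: 20537/5 ≈ 4107.4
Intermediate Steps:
I(D, y) = 12 (I(D, y) = 2*6 = 12)
u = 3268/5 (u = 12*((-38 + 15)/(-13 + 28) + 56) = 12*(-23/15 + 56) = 12*(817/15) = 3268/5 ≈ 653.60)
C(-69) - u = (-69)**2 - 1*3268/5 = 4761 - 3268/5 = 20537/5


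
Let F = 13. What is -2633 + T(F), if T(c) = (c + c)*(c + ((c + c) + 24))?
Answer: -995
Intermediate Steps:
T(c) = 2*c*(24 + 3*c) (T(c) = (2*c)*(c + (2*c + 24)) = (2*c)*(c + (24 + 2*c)) = (2*c)*(24 + 3*c) = 2*c*(24 + 3*c))
-2633 + T(F) = -2633 + 6*13*(8 + 13) = -2633 + 6*13*21 = -2633 + 1638 = -995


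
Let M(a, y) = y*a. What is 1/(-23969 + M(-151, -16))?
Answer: -1/21553 ≈ -4.6397e-5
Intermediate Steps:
M(a, y) = a*y
1/(-23969 + M(-151, -16)) = 1/(-23969 - 151*(-16)) = 1/(-23969 + 2416) = 1/(-21553) = -1/21553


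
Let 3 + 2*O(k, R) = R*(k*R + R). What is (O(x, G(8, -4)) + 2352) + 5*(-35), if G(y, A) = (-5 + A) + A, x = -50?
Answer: -1965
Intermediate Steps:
G(y, A) = -5 + 2*A
O(k, R) = -3/2 + R*(R + R*k)/2 (O(k, R) = -3/2 + (R*(k*R + R))/2 = -3/2 + (R*(R*k + R))/2 = -3/2 + (R*(R + R*k))/2 = -3/2 + R*(R + R*k)/2)
(O(x, G(8, -4)) + 2352) + 5*(-35) = ((-3/2 + (-5 + 2*(-4))²/2 + (½)*(-50)*(-5 + 2*(-4))²) + 2352) + 5*(-35) = ((-3/2 + (-5 - 8)²/2 + (½)*(-50)*(-5 - 8)²) + 2352) - 175 = ((-3/2 + (½)*(-13)² + (½)*(-50)*(-13)²) + 2352) - 175 = ((-3/2 + (½)*169 + (½)*(-50)*169) + 2352) - 175 = ((-3/2 + 169/2 - 4225) + 2352) - 175 = (-4142 + 2352) - 175 = -1790 - 175 = -1965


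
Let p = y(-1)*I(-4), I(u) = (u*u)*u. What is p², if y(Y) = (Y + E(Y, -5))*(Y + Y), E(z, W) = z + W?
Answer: 802816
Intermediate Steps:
E(z, W) = W + z
y(Y) = 2*Y*(-5 + 2*Y) (y(Y) = (Y + (-5 + Y))*(Y + Y) = (-5 + 2*Y)*(2*Y) = 2*Y*(-5 + 2*Y))
I(u) = u³ (I(u) = u²*u = u³)
p = -896 (p = (2*(-1)*(-5 + 2*(-1)))*(-4)³ = (2*(-1)*(-5 - 2))*(-64) = (2*(-1)*(-7))*(-64) = 14*(-64) = -896)
p² = (-896)² = 802816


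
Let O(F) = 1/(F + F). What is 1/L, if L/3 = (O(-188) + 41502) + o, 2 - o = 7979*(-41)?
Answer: 376/415829301 ≈ 9.0422e-7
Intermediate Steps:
O(F) = 1/(2*F)
o = 327141 (o = 2 - 7979*(-41) = 2 - 1*(-327139) = 2 + 327139 = 327141)
L = 415829301/376 (L = 3*(((½)/(-188) + 41502) + 327141) = 3*(((½)*(-1/188) + 41502) + 327141) = 3*((-1/376 + 41502) + 327141) = 3*(15604751/376 + 327141) = 3*(138609767/376) = 415829301/376 ≈ 1.1059e+6)
1/L = 1/(415829301/376) = 376/415829301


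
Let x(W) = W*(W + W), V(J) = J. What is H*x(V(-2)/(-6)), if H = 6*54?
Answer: 72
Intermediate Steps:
H = 324
x(W) = 2*W² (x(W) = W*(2*W) = 2*W²)
H*x(V(-2)/(-6)) = 324*(2*(-2/(-6))²) = 324*(2*(-2*(-⅙))²) = 324*(2*(⅓)²) = 324*(2*(⅑)) = 324*(2/9) = 72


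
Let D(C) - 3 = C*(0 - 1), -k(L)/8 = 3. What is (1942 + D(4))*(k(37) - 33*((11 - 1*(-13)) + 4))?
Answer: -1840068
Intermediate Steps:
k(L) = -24 (k(L) = -8*3 = -24)
D(C) = 3 - C (D(C) = 3 + C*(0 - 1) = 3 + C*(-1) = 3 - C)
(1942 + D(4))*(k(37) - 33*((11 - 1*(-13)) + 4)) = (1942 + (3 - 1*4))*(-24 - 33*((11 - 1*(-13)) + 4)) = (1942 + (3 - 4))*(-24 - 33*((11 + 13) + 4)) = (1942 - 1)*(-24 - 33*(24 + 4)) = 1941*(-24 - 33*28) = 1941*(-24 - 924) = 1941*(-948) = -1840068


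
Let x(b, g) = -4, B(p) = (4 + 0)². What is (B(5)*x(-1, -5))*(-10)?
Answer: 640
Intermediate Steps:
B(p) = 16 (B(p) = 4² = 16)
(B(5)*x(-1, -5))*(-10) = (16*(-4))*(-10) = -64*(-10) = 640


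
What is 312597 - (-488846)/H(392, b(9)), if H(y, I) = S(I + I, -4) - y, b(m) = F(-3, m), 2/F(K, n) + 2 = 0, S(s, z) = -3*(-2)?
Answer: 60086798/193 ≈ 3.1133e+5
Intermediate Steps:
S(s, z) = 6
F(K, n) = -1 (F(K, n) = 2/(-2 + 0) = 2/(-2) = 2*(-1/2) = -1)
b(m) = -1
H(y, I) = 6 - y
312597 - (-488846)/H(392, b(9)) = 312597 - (-488846)/(6 - 1*392) = 312597 - (-488846)/(6 - 392) = 312597 - (-488846)/(-386) = 312597 - (-488846)*(-1)/386 = 312597 - 1*244423/193 = 312597 - 244423/193 = 60086798/193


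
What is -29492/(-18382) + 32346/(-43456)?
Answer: 34705/40352 ≈ 0.86006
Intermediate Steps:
-29492/(-18382) + 32346/(-43456) = -29492*(-1/18382) + 32346*(-1/43456) = 146/91 - 16173/21728 = 34705/40352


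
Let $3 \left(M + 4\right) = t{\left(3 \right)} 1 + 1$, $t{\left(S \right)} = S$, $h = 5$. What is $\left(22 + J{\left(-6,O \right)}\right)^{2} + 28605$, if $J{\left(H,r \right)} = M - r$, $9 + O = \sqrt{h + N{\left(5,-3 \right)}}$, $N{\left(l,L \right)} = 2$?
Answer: $\frac{264733}{9} - \frac{170 \sqrt{7}}{3} \approx 29265.0$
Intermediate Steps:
$M = - \frac{8}{3}$ ($M = -4 + \frac{3 \cdot 1 + 1}{3} = -4 + \frac{3 + 1}{3} = -4 + \frac{1}{3} \cdot 4 = -4 + \frac{4}{3} = - \frac{8}{3} \approx -2.6667$)
$O = -9 + \sqrt{7}$ ($O = -9 + \sqrt{5 + 2} = -9 + \sqrt{7} \approx -6.3542$)
$J{\left(H,r \right)} = - \frac{8}{3} - r$
$\left(22 + J{\left(-6,O \right)}\right)^{2} + 28605 = \left(22 - \left(- \frac{19}{3} + \sqrt{7}\right)\right)^{2} + 28605 = \left(22 + \left(- \frac{8}{3} + \left(9 - \sqrt{7}\right)\right)\right)^{2} + 28605 = \left(22 + \left(\frac{19}{3} - \sqrt{7}\right)\right)^{2} + 28605 = \left(\frac{85}{3} - \sqrt{7}\right)^{2} + 28605 = 28605 + \left(\frac{85}{3} - \sqrt{7}\right)^{2}$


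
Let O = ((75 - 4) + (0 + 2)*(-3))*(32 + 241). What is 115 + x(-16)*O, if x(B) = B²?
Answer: 4542835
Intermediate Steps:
O = 17745 (O = (71 + 2*(-3))*273 = (71 - 6)*273 = 65*273 = 17745)
115 + x(-16)*O = 115 + (-16)²*17745 = 115 + 256*17745 = 115 + 4542720 = 4542835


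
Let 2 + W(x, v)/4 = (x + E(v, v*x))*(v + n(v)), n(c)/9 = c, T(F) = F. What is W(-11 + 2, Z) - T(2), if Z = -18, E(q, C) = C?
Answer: -110170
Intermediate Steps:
n(c) = 9*c
W(x, v) = -8 + 40*v*(x + v*x) (W(x, v) = -8 + 4*((x + v*x)*(v + 9*v)) = -8 + 4*((x + v*x)*(10*v)) = -8 + 4*(10*v*(x + v*x)) = -8 + 40*v*(x + v*x))
W(-11 + 2, Z) - T(2) = (-8 + 40*(-18)*(-11 + 2) + 40*(-11 + 2)*(-18)²) - 1*2 = (-8 + 40*(-18)*(-9) + 40*(-9)*324) - 2 = (-8 + 6480 - 116640) - 2 = -110168 - 2 = -110170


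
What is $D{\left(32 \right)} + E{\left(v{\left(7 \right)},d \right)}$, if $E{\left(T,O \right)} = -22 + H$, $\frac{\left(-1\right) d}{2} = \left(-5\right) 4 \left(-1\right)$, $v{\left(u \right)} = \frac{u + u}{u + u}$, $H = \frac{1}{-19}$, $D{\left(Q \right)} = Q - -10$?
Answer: $\frac{379}{19} \approx 19.947$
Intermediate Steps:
$D{\left(Q \right)} = 10 + Q$ ($D{\left(Q \right)} = Q + 10 = 10 + Q$)
$H = - \frac{1}{19} \approx -0.052632$
$v{\left(u \right)} = 1$ ($v{\left(u \right)} = \frac{2 u}{2 u} = 2 u \frac{1}{2 u} = 1$)
$d = -40$ ($d = - 2 \left(-5\right) 4 \left(-1\right) = - 2 \left(\left(-20\right) \left(-1\right)\right) = \left(-2\right) 20 = -40$)
$E{\left(T,O \right)} = - \frac{419}{19}$ ($E{\left(T,O \right)} = -22 - \frac{1}{19} = - \frac{419}{19}$)
$D{\left(32 \right)} + E{\left(v{\left(7 \right)},d \right)} = \left(10 + 32\right) - \frac{419}{19} = 42 - \frac{419}{19} = \frac{379}{19}$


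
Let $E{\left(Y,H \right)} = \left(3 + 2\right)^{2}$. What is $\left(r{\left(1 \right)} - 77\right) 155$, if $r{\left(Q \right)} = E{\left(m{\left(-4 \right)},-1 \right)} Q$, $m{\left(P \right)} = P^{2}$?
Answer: $-8060$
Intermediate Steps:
$E{\left(Y,H \right)} = 25$ ($E{\left(Y,H \right)} = 5^{2} = 25$)
$r{\left(Q \right)} = 25 Q$
$\left(r{\left(1 \right)} - 77\right) 155 = \left(25 \cdot 1 - 77\right) 155 = \left(25 - 77\right) 155 = \left(-52\right) 155 = -8060$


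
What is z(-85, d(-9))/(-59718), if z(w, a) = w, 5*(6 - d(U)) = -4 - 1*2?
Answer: 85/59718 ≈ 0.0014234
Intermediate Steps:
d(U) = 36/5 (d(U) = 6 - (-4 - 1*2)/5 = 6 - (-4 - 2)/5 = 6 - ⅕*(-6) = 6 + 6/5 = 36/5)
z(-85, d(-9))/(-59718) = -85/(-59718) = -85*(-1/59718) = 85/59718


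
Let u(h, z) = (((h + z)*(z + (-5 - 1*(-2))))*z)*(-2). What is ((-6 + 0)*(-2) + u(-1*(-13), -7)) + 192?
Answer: -636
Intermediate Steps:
u(h, z) = -2*z*(-3 + z)*(h + z) (u(h, z) = (((h + z)*(z + (-5 + 2)))*z)*(-2) = (((h + z)*(z - 3))*z)*(-2) = (((h + z)*(-3 + z))*z)*(-2) = (((-3 + z)*(h + z))*z)*(-2) = (z*(-3 + z)*(h + z))*(-2) = -2*z*(-3 + z)*(h + z))
((-6 + 0)*(-2) + u(-1*(-13), -7)) + 192 = ((-6 + 0)*(-2) + 2*(-7)*(-1*(-7)**2 + 3*(-1*(-13)) + 3*(-7) - 1*(-1*(-13))*(-7))) + 192 = (-6*(-2) + 2*(-7)*(-1*49 + 3*13 - 21 - 1*13*(-7))) + 192 = (12 + 2*(-7)*(-49 + 39 - 21 + 91)) + 192 = (12 + 2*(-7)*60) + 192 = (12 - 840) + 192 = -828 + 192 = -636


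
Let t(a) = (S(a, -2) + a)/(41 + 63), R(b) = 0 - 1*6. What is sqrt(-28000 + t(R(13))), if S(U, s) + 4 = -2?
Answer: I*sqrt(18928078)/26 ≈ 167.33*I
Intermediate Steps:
R(b) = -6 (R(b) = 0 - 6 = -6)
S(U, s) = -6 (S(U, s) = -4 - 2 = -6)
t(a) = -3/52 + a/104 (t(a) = (-6 + a)/(41 + 63) = (-6 + a)/104 = (-6 + a)*(1/104) = -3/52 + a/104)
sqrt(-28000 + t(R(13))) = sqrt(-28000 + (-3/52 + (1/104)*(-6))) = sqrt(-28000 + (-3/52 - 3/52)) = sqrt(-28000 - 3/26) = sqrt(-728003/26) = I*sqrt(18928078)/26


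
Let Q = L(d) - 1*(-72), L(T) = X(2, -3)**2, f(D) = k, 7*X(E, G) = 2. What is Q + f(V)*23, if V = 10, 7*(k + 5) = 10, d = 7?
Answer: -493/49 ≈ -10.061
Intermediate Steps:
X(E, G) = 2/7 (X(E, G) = (1/7)*2 = 2/7)
k = -25/7 (k = -5 + (1/7)*10 = -5 + 10/7 = -25/7 ≈ -3.5714)
f(D) = -25/7
L(T) = 4/49 (L(T) = (2/7)**2 = 4/49)
Q = 3532/49 (Q = 4/49 - 1*(-72) = 4/49 + 72 = 3532/49 ≈ 72.082)
Q + f(V)*23 = 3532/49 - 25/7*23 = 3532/49 - 575/7 = -493/49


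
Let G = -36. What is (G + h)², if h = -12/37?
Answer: 1806336/1369 ≈ 1319.5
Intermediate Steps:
h = -12/37 (h = -12*1/37 = -12/37 ≈ -0.32432)
(G + h)² = (-36 - 12/37)² = (-1344/37)² = 1806336/1369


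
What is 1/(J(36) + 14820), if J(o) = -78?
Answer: 1/14742 ≈ 6.7833e-5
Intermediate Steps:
1/(J(36) + 14820) = 1/(-78 + 14820) = 1/14742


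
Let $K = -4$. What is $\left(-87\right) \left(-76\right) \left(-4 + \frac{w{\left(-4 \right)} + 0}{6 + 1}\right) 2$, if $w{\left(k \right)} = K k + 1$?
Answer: $- \frac{145464}{7} \approx -20781.0$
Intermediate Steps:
$w{\left(k \right)} = 1 - 4 k$ ($w{\left(k \right)} = - 4 k + 1 = 1 - 4 k$)
$\left(-87\right) \left(-76\right) \left(-4 + \frac{w{\left(-4 \right)} + 0}{6 + 1}\right) 2 = \left(-87\right) \left(-76\right) \left(-4 + \frac{\left(1 - -16\right) + 0}{6 + 1}\right) 2 = 6612 \left(-4 + \frac{\left(1 + 16\right) + 0}{7}\right) 2 = 6612 \left(-4 + \left(17 + 0\right) \frac{1}{7}\right) 2 = 6612 \left(-4 + 17 \cdot \frac{1}{7}\right) 2 = 6612 \left(-4 + \frac{17}{7}\right) 2 = 6612 \left(\left(- \frac{11}{7}\right) 2\right) = 6612 \left(- \frac{22}{7}\right) = - \frac{145464}{7}$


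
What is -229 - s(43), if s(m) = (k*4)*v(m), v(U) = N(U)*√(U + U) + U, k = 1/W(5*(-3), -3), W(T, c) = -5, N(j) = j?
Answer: -973/5 + 172*√86/5 ≈ 124.41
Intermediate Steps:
k = -⅕ (k = 1/(-5) = -⅕ ≈ -0.20000)
v(U) = U + √2*U^(3/2) (v(U) = U*√(U + U) + U = U*√(2*U) + U = U*(√2*√U) + U = √2*U^(3/2) + U = U + √2*U^(3/2))
s(m) = -4*m/5 - 4*√2*m^(3/2)/5 (s(m) = (-⅕*4)*(m + √2*m^(3/2)) = -4*(m + √2*m^(3/2))/5 = -4*m/5 - 4*√2*m^(3/2)/5)
-229 - s(43) = -229 - (-⅘*43 - 4*√2*43^(3/2)/5) = -229 - (-172/5 - 4*√2*43*√43/5) = -229 - (-172/5 - 172*√86/5) = -229 + (172/5 + 172*√86/5) = -973/5 + 172*√86/5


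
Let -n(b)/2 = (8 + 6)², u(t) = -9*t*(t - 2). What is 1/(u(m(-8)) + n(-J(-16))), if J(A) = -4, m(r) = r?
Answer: -1/1112 ≈ -0.00089928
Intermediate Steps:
u(t) = -9*t*(-2 + t)
n(b) = -392 (n(b) = -2*(8 + 6)² = -2*14² = -2*196 = -392)
1/(u(m(-8)) + n(-J(-16))) = 1/(9*(-8)*(2 - 1*(-8)) - 392) = 1/(9*(-8)*(2 + 8) - 392) = 1/(9*(-8)*10 - 392) = 1/(-720 - 392) = 1/(-1112) = -1/1112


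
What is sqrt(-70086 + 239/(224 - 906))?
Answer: I*sqrt(32598843662)/682 ≈ 264.74*I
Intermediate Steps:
sqrt(-70086 + 239/(224 - 906)) = sqrt(-70086 + 239/(-682)) = sqrt(-70086 - 1/682*239) = sqrt(-70086 - 239/682) = sqrt(-47798891/682) = I*sqrt(32598843662)/682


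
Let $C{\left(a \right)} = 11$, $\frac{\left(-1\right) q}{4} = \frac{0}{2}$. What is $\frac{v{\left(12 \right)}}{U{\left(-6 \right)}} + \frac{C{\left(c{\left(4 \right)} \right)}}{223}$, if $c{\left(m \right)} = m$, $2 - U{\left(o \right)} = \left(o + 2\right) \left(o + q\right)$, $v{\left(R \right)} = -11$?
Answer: $\frac{245}{446} \approx 0.54933$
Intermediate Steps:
$q = 0$ ($q = - 4 \cdot \frac{0}{2} = - 4 \cdot 0 \cdot \frac{1}{2} = \left(-4\right) 0 = 0$)
$U{\left(o \right)} = 2 - o \left(2 + o\right)$ ($U{\left(o \right)} = 2 - \left(o + 2\right) \left(o + 0\right) = 2 - \left(2 + o\right) o = 2 - o \left(2 + o\right)$)
$\frac{v{\left(12 \right)}}{U{\left(-6 \right)}} + \frac{C{\left(c{\left(4 \right)} \right)}}{223} = - \frac{11}{2 - \left(-6\right)^{2} - -12} + \frac{11}{223} = - \frac{11}{2 - 36 + 12} + 11 \cdot \frac{1}{223} = - \frac{11}{2 - 36 + 12} + \frac{11}{223} = - \frac{11}{-22} + \frac{11}{223} = \left(-11\right) \left(- \frac{1}{22}\right) + \frac{11}{223} = \frac{1}{2} + \frac{11}{223} = \frac{245}{446}$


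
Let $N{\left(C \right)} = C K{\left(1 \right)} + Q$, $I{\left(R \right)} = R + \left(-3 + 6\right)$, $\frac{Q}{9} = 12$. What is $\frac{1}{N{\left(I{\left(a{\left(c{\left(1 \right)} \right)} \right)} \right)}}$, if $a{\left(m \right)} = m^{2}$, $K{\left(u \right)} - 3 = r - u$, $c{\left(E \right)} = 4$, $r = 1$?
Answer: $\frac{1}{165} \approx 0.0060606$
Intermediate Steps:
$Q = 108$ ($Q = 9 \cdot 12 = 108$)
$K{\left(u \right)} = 4 - u$ ($K{\left(u \right)} = 3 - \left(-1 + u\right) = 4 - u$)
$I{\left(R \right)} = 3 + R$ ($I{\left(R \right)} = R + 3 = 3 + R$)
$N{\left(C \right)} = 108 + 3 C$ ($N{\left(C \right)} = C \left(4 - 1\right) + 108 = C 3 + 108 = 3 C + 108 = 108 + 3 C$)
$\frac{1}{N{\left(I{\left(a{\left(c{\left(1 \right)} \right)} \right)} \right)}} = \frac{1}{108 + 3 \left(3 + 4^{2}\right)} = \frac{1}{108 + 3 \left(3 + 16\right)} = \frac{1}{108 + 3 \cdot 19} = \frac{1}{108 + 57} = \frac{1}{165}$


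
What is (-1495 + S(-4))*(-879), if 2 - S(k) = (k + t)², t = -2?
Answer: 1343991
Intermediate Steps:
S(k) = 2 - (-2 + k)² (S(k) = 2 - (k - 2)² = 2 - (-2 + k)²)
(-1495 + S(-4))*(-879) = (-1495 + (2 - (-2 - 4)²))*(-879) = (-1495 + (2 - 1*(-6)²))*(-879) = (-1495 + (2 - 1*36))*(-879) = (-1495 + (2 - 36))*(-879) = (-1495 - 34)*(-879) = -1529*(-879) = 1343991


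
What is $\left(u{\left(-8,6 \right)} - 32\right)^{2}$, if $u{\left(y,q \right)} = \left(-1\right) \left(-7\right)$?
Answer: $625$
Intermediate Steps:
$u{\left(y,q \right)} = 7$
$\left(u{\left(-8,6 \right)} - 32\right)^{2} = \left(7 - 32\right)^{2} = \left(-25\right)^{2} = 625$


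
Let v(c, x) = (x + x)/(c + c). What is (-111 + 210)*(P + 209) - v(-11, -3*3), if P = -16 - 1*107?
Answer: 93645/11 ≈ 8513.2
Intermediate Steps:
P = -123 (P = -16 - 107 = -123)
v(c, x) = x/c (v(c, x) = (2*x)/((2*c)) = (2*x)*(1/(2*c)) = x/c)
(-111 + 210)*(P + 209) - v(-11, -3*3) = (-111 + 210)*(-123 + 209) - (-3*3)/(-11) = 99*86 - (-9)*(-1)/11 = 8514 - 1*9/11 = 8514 - 9/11 = 93645/11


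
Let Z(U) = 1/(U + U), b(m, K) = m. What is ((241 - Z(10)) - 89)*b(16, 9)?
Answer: 12156/5 ≈ 2431.2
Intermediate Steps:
Z(U) = 1/(2*U)
((241 - Z(10)) - 89)*b(16, 9) = ((241 - 1/(2*10)) - 89)*16 = ((241 - 1*1/20) - 89)*16 = ((241 - 1/20) - 89)*16 = (4819/20 - 89)*16 = (3039/20)*16 = 12156/5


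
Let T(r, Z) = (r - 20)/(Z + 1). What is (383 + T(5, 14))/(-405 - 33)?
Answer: -191/219 ≈ -0.87215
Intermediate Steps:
T(r, Z) = (-20 + r)/(1 + Z)
(383 + T(5, 14))/(-405 - 33) = (383 + (-20 + 5)/(1 + 14))/(-405 - 33) = (383 - 15/15)/(-438) = (383 + (1/15)*(-15))*(-1/438) = (383 - 1)*(-1/438) = 382*(-1/438) = -191/219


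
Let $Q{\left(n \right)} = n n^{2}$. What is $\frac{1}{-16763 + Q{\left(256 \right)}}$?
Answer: $\frac{1}{16760453} \approx 5.9664 \cdot 10^{-8}$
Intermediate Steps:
$Q{\left(n \right)} = n^{3}$
$\frac{1}{-16763 + Q{\left(256 \right)}} = \frac{1}{-16763 + 256^{3}} = \frac{1}{-16763 + 16777216} = \frac{1}{16760453}$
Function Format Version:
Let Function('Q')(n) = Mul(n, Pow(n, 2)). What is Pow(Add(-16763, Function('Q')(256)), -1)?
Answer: Rational(1, 16760453) ≈ 5.9664e-8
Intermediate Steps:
Function('Q')(n) = Pow(n, 3)
Pow(Add(-16763, Function('Q')(256)), -1) = Pow(Add(-16763, Pow(256, 3)), -1) = Pow(Add(-16763, 16777216), -1) = Pow(16760453, -1) = Rational(1, 16760453)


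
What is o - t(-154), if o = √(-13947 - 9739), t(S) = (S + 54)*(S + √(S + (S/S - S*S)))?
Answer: -15400 + I*√23686 + 100*I*√23869 ≈ -15400.0 + 15604.0*I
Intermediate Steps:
t(S) = (54 + S)*(S + √(1 + S - S²)) (t(S) = (54 + S)*(S + √(S + (1 - S²))) = (54 + S)*(S + √(1 + S - S²)))
o = I*√23686 (o = √(-23686) = I*√23686 ≈ 153.9*I)
o - t(-154) = I*√23686 - ((-154)² + 54*(-154) + 54*√(1 - 154 - 1*(-154)²) - 154*√(1 - 154 - 1*(-154)²)) = I*√23686 - (23716 - 8316 + 54*√(1 - 154 - 1*23716) - 154*√(1 - 154 - 1*23716)) = I*√23686 - (23716 - 8316 + 54*√(1 - 154 - 23716) - 154*√(1 - 154 - 23716)) = I*√23686 - (23716 - 8316 + 54*√(-23869) - 154*I*√23869) = I*√23686 - (23716 - 8316 + 54*(I*√23869) - 154*I*√23869) = I*√23686 - (23716 - 8316 + 54*I*√23869 - 154*I*√23869) = I*√23686 - (15400 - 100*I*√23869) = I*√23686 + (-15400 + 100*I*√23869) = -15400 + I*√23686 + 100*I*√23869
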